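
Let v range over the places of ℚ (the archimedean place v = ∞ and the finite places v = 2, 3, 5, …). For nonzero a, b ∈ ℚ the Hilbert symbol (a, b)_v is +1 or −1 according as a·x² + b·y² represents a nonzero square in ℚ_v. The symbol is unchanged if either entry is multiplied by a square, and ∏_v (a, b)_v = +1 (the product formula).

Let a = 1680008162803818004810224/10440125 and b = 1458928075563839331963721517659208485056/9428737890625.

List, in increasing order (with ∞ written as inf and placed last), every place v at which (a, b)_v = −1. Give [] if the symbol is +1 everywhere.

Mod squares: a ≡ 155, b ≡ 2956811. Check v ∈ {∞, 2, 3, 5, 11, 13, 17, 19, 23, 29, 31}.
v=2: v_2(a)=4, v_2(b)=6; units ≡ 3, 3 (mod 8); ε·ε+αω+βω = 1·1+4·1+6·1 ≡ 1  ⇒  (a,b)_2 = -1.
v=13: a=13^2·(≡4), b=13^3·(≡1) mod 13; (4|13)=+1, (1|13)=+1; (−1)^{2·3·6}·(+1)^3·(+1)^2 = +1.
v=11: a=11^2·(≡5), b=11^3·(≡3) mod 11; (5|11)=+1, (3|11)=+1; (−1)^{2·3·5}·(+1)^3·(+1)^2 = +1.
v=23: a=23^2·(≡21), b=23^3·(≡22) mod 23; (21|23)=-1, (22|23)=-1; (−1)^{2·3·11}·(-1)^3·(-1)^2 = -1.
v=17: a=17^-4·(≡13), b=17^-6·(≡13) mod 17; (13|17)=+1, (13|17)=+1; (−1)^{-4·-6·8}·(+1)^-6·(+1)^-4 = +1.
v=3: a=3^18·(≡2), b=3^26·(≡2) mod 3; (2|3)=-1, (2|3)=-1; (−1)^{18·26·1}·(-1)^26·(-1)^18 = +1.
v=29: a=29^2·(≡21), b=29^3·(≡13) mod 29; (21|29)=-1, (13|29)=+1; (−1)^{2·3·14}·(-1)^3·(+1)^2 = -1.
v=∞: 155 > 0 and 2956811 > 0  ⇒  (a,b)_∞ = +1.
v=31: a=31^3·(≡28), b=31^5·(≡16) mod 31; (28|31)=+1, (16|31)=+1; (−1)^{3·5·15}·(+1)^5·(+1)^3 = -1.
v=5: a=5^-3·(≡4), b=5^-8·(≡4) mod 5; (4|5)=+1, (4|5)=+1; (−1)^{-3·-8·2}·(+1)^-8·(+1)^-3 = +1.
v=19: a=19^0·(≡12), b=19^2·(≡12) mod 19; (12|19)=-1, (12|19)=-1; (−1)^{0·2·9}·(-1)^2·(-1)^0 = +1.
(155, 2956811 / ℚ) ramifies at {2, 23, 29, 31}: a division algebra.

[2, 23, 29, 31]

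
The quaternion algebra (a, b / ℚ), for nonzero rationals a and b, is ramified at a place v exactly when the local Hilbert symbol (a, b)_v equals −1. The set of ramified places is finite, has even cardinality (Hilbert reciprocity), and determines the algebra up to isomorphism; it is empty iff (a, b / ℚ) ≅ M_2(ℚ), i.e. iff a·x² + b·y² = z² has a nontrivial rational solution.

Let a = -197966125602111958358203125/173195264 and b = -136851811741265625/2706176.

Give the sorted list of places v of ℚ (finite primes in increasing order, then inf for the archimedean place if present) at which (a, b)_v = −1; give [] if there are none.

[7, 17, 29, inf]

Mod squares: a ≡ -873103, b ≡ -11. Check v ∈ {∞, 2, 3, 5, 7, 11, 17, 23, 29, 31}.
v=5: a=5^8·(≡2), b=5^6·(≡4) mod 5; (2|5)=-1, (4|5)=+1; (−1)^{8·6·2}·(-1)^6·(+1)^8 = +1.
v=∞: -873103 < 0 and -11 < 0  ⇒  (a,b)_∞ = -1.
v=29: a=29^5·(≡22), b=29^4·(≡21) mod 29; (22|29)=+1, (21|29)=-1; (−1)^{5·4·14}·(+1)^4·(-1)^5 = -1.
v=2: v_2(a)=-14, v_2(b)=-8; units ≡ 1, 5 (mod 8); ε·ε+αω+βω = 0·0+-14·1+-8·0 ≡ 0  ⇒  (a,b)_2 = +1.
v=31: a=31^-2·(≡3), b=31^-2·(≡7) mod 31; (3|31)=-1, (7|31)=+1; (−1)^{-2·-2·15}·(-1)^-2·(+1)^-2 = +1.
v=7: a=7^1·(≡4), b=7^0·(≡6) mod 7; (4|7)=+1, (6|7)=-1; (−1)^{1·0·3}·(+1)^0·(-1)^1 = -1.
v=23: a=23^3·(≡6), b=23^2·(≡12) mod 23; (6|23)=+1, (12|23)=+1; (−1)^{3·2·11}·(+1)^2·(+1)^3 = +1.
v=3: a=3^10·(≡2), b=3^4·(≡1) mod 3; (2|3)=-1, (1|3)=+1; (−1)^{10·4·1}·(-1)^4·(+1)^10 = +1.
v=17: a=17^3·(≡15), b=17^2·(≡10) mod 17; (15|17)=+1, (10|17)=-1; (−1)^{3·2·8}·(+1)^2·(-1)^3 = -1.
v=11: a=11^-1·(≡1), b=11^-1·(≡7) mod 11; (1|11)=+1, (7|11)=-1; (−1)^{-1·-1·5}·(+1)^-1·(-1)^-1 = +1.
Ram(-873103, -11) = {7, 17, 29, ∞}; no ℚ_7-point on the conic.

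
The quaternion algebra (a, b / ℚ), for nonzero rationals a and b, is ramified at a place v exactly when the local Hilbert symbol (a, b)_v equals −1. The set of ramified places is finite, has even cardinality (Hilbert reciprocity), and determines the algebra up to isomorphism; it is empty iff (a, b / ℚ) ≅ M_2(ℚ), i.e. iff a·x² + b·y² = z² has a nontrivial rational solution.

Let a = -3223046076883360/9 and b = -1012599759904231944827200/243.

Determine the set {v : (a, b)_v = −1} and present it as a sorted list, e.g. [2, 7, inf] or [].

[3, 31, 43, inf]

Mod squares: a ≡ -10, b ≡ -1923519. Check v ∈ {∞, 2, 3, 5, 7, 13, 31, 37, 43}.
v=13: a=13^2·(≡10), b=13^3·(≡1) mod 13; (10|13)=+1, (1|13)=+1; (−1)^{2·3·6}·(+1)^3·(+1)^2 = +1.
v=∞: -10 < 0 and -1923519 < 0  ⇒  (a,b)_∞ = -1.
v=7: a=7^2·(≡4), b=7^4·(≡2) mod 7; (4|7)=+1, (2|7)=+1; (−1)^{2·4·3}·(+1)^4·(+1)^2 = +1.
v=37: a=37^2·(≡34), b=37^3·(≡24) mod 37; (34|37)=+1, (24|37)=-1; (−1)^{2·3·18}·(+1)^3·(-1)^2 = +1.
v=5: a=5^1·(≡2), b=5^2·(≡4) mod 5; (2|5)=-1, (4|5)=+1; (−1)^{1·2·2}·(-1)^2·(+1)^1 = +1.
v=31: a=31^2·(≡12), b=31^3·(≡15) mod 31; (12|31)=-1, (15|31)=-1; (−1)^{2·3·15}·(-1)^3·(-1)^2 = -1.
v=2: v_2(a)=5, v_2(b)=6; units ≡ 3, 1 (mod 8); ε·ε+αω+βω = 1·0+5·0+6·1 ≡ 0  ⇒  (a,b)_2 = +1.
v=43: a=43^2·(≡26), b=43^3·(≡29) mod 43; (26|43)=-1, (29|43)=-1; (−1)^{2·3·21}·(-1)^3·(-1)^2 = -1.
v=3: a=3^-2·(≡2), b=3^-5·(≡2) mod 3; (2|3)=-1, (2|3)=-1; (−1)^{-2·-5·1}·(-1)^-5·(-1)^-2 = -1.
(-10, -1923519 / ℚ) ramifies at {3, 31, 43, ∞}: a division algebra.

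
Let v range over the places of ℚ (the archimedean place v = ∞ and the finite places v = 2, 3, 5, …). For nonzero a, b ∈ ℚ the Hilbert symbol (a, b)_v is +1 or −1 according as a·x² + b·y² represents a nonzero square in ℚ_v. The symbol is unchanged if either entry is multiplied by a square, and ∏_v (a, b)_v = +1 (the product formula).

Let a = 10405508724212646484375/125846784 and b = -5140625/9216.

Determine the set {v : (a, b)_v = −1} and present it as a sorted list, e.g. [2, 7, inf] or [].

[2, 7]

(a, b) ≡ (11739, -329) mod (ℚ^×)²; places V = {2, 3, 5, 7, 13, 17, 43, 47, ∞}.
(a,b)_5: α=18, u≡1; β=6, v≡1 (mod 5); (1|5)=+1, (1|5)=+1; sign (−1)^0·+1^6·+1^18 = +1.
(a,b)_3: α=-5, u≡1; β=-2, v≡1 (mod 3); (1|3)=+1, (1|3)=+1; sign (−1)^0·+1^-2·+1^-5 = +1.
(a,b)_2: α=-8, β=-10; u≡3, v≡7 (mod 8); ε(u)ε(v)=1·1, αω(v)=-8·0, βω(u)=-10·1; sum ≡ 1  ⇒  -1.
(a,b)_13: α=1, u≡2; β=0, v≡9 (mod 13); (2|13)=-1, (9|13)=+1; sign (−1)^0·-1^0·+1^1 = +1.
(a,b)_7: α=-1, u≡1; β=1, v≡4 (mod 7); (1|7)=+1, (4|7)=+1; sign (−1)^1·+1^1·+1^-1 = -1.
(a,b)_17: α=-2, u≡1; β=0, v≡11 (mod 17); (1|17)=+1, (11|17)=-1; sign (−1)^0·+1^0·-1^-2 = +1.
(a,b)_43: α=1, u≡11; β=0, v≡11 (mod 43); (11|43)=+1, (11|43)=+1; sign (−1)^0·+1^0·+1^1 = +1.
(a,b)_47: α=4, u≡12; β=1, v≡22 (mod 47); (12|47)=+1, (22|47)=-1; sign (−1)^0·+1^1·-1^4 = +1.
(a,b)_∞: sgn(11739)=+, sgn(-329)=−, so +1.
(11739, -329 / ℚ) ramifies at {2, 7}: a division algebra.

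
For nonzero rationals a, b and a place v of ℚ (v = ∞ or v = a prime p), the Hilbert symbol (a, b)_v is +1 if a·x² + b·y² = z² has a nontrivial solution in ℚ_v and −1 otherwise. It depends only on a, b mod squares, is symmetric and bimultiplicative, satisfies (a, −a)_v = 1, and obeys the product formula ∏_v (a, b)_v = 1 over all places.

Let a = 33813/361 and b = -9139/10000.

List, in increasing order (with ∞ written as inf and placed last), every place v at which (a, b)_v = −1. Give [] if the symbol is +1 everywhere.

[19, 37]

(a, b) ≡ (13, -9139) mod (ℚ^×)²; places V = {2, 3, 5, 13, 17, 19, 37, ∞}.
(a,b)_19: α=-2, u≡12; β=1, v≡18 (mod 19); (12|19)=-1, (18|19)=-1; sign (−1)^0·-1^1·-1^-2 = -1.
(a,b)_37: α=0, u≡17; β=1, v≡16 (mod 37); (17|37)=-1, (16|37)=+1; sign (−1)^0·-1^1·+1^0 = -1.
(a,b)_∞: sgn(13)=+, sgn(-9139)=−, so +1.
(a,b)_17: α=2, u≡8; β=0, v≡6 (mod 17); (8|17)=+1, (6|17)=-1; sign (−1)^0·+1^0·-1^2 = +1.
(a,b)_5: α=0, u≡3; β=-4, v≡1 (mod 5); (3|5)=-1, (1|5)=+1; sign (−1)^0·-1^-4·+1^0 = +1.
(a,b)_2: α=0, β=-4; u≡5, v≡5 (mod 8); ε(u)ε(v)=0·0, αω(v)=0·1, βω(u)=-4·1; sum ≡ 0  ⇒  +1.
(a,b)_13: α=1, u≡4; β=1, v≡4 (mod 13); (4|13)=+1, (4|13)=+1; sign (−1)^0·+1^1·+1^1 = +1.
(a,b)_3: α=2, u≡1; β=0, v≡2 (mod 3); (1|3)=+1, (2|3)=-1; sign (−1)^0·+1^0·-1^2 = +1.
Ram(13, -9139) = {19, 37}; no ℚ_19-point on the conic.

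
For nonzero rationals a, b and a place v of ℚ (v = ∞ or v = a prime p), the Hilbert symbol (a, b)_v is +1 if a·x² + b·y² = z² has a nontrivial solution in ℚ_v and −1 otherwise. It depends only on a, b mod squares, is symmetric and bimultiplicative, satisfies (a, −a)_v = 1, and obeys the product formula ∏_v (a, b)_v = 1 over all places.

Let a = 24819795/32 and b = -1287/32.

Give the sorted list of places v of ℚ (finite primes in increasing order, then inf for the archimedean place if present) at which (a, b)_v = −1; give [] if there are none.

Mod squares: a ≡ 5515510, b ≡ -286. Check v ∈ {∞, 2, 3, 5, 7, 11, 13, 19, 29}.
v=19: a=19^1·(≡13), b=19^0·(≡15) mod 19; (13|19)=-1, (15|19)=-1; (−1)^{1·0·9}·(-1)^0·(-1)^1 = -1.
v=11: a=11^1·(≡8), b=11^1·(≡7) mod 11; (8|11)=-1, (7|11)=-1; (−1)^{1·1·5}·(-1)^1·(-1)^1 = -1.
v=3: a=3^2·(≡1), b=3^2·(≡2) mod 3; (1|3)=+1, (2|3)=-1; (−1)^{2·2·1}·(+1)^2·(-1)^2 = +1.
v=13: a=13^1·(≡8), b=13^1·(≡3) mod 13; (8|13)=-1, (3|13)=+1; (−1)^{1·1·6}·(-1)^1·(+1)^1 = -1.
v=2: v_2(a)=-5, v_2(b)=-5; units ≡ 3, 1 (mod 8); ε·ε+αω+βω = 1·0+-5·0+-5·1 ≡ 1  ⇒  (a,b)_2 = -1.
v=29: a=29^1·(≡12), b=29^0·(≡6) mod 29; (12|29)=-1, (6|29)=+1; (−1)^{1·0·14}·(-1)^0·(+1)^1 = +1.
v=5: a=5^1·(≡2), b=5^0·(≡4) mod 5; (2|5)=-1, (4|5)=+1; (−1)^{1·0·2}·(-1)^0·(+1)^1 = +1.
v=7: a=7^1·(≡6), b=7^0·(≡2) mod 7; (6|7)=-1, (2|7)=+1; (−1)^{1·0·3}·(-1)^0·(+1)^1 = +1.
v=∞: 5515510 > 0 and -286 < 0  ⇒  (a,b)_∞ = +1.
|Ram(5515510, -286)| = 4, even; anisotropic at {2, 11, 13, 19}.

[2, 11, 13, 19]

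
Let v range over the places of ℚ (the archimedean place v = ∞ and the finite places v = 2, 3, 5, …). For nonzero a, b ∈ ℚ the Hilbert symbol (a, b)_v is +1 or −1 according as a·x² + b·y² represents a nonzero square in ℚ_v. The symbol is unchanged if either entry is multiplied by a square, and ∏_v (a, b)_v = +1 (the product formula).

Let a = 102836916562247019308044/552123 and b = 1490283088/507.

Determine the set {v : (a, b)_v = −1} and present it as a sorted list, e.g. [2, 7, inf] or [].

[3, 41]

(a, b) ≡ (544149417, 774039) mod (ℚ^×)²; places V = {2, 3, 7, 11, 13, 17, 19, 29, 31, 37, 41, ∞}.
(a,b)_11: α=-2, u≡1; β=0, v≡8 (mod 11); (1|11)=+1, (8|11)=-1; sign (−1)^0·+1^0·-1^-2 = +1.
(a,b)_19: α=3, u≡18; β=2, v≡6 (mod 19); (18|19)=-1, (6|19)=+1; sign (−1)^0·-1^2·+1^3 = +1.
(a,b)_7: α=1, u≡1; β=1, v≡6 (mod 7); (1|7)=+1, (6|7)=-1; sign (−1)^1·+1^1·-1^1 = +1.
(a,b)_3: α=-3, u≡1; β=-1, v≡1 (mod 3); (1|3)=+1, (1|3)=+1; sign (−1)^1·+1^-1·+1^-3 = -1.
(a,b)_∞: sgn(544149417)=+, sgn(774039)=+, so +1.
(a,b)_41: α=3, u≡10; β=1, v≡7 (mod 41); (10|41)=+1, (7|41)=-1; sign (−1)^0·+1^1·-1^3 = -1.
(a,b)_37: α=1, u≡18; β=0, v≡36 (mod 37); (18|37)=-1, (36|37)=+1; sign (−1)^0·-1^0·+1^1 = +1.
(a,b)_29: α=3, u≡19; β=1, v≡2 (mod 29); (19|29)=-1, (2|29)=-1; sign (−1)^0·-1^1·-1^3 = +1.
(a,b)_31: α=3, u≡26; β=1, v≡8 (mod 31); (26|31)=-1, (8|31)=+1; sign (−1)^1·-1^1·+1^3 = +1.
(a,b)_17: α=2, u≡4; β=0, v≡11 (mod 17); (4|17)=+1, (11|17)=-1; sign (−1)^0·+1^0·-1^2 = +1.
(a,b)_13: α=-2, u≡11; β=-2, v≡7 (mod 13); (11|13)=-1, (7|13)=-1; sign (−1)^0·-1^-2·-1^-2 = +1.
(a,b)_2: α=2, β=4; u≡1, v≡7 (mod 8); ε(u)ε(v)=0·1, αω(v)=2·0, βω(u)=4·0; sum ≡ 0  ⇒  +1.
|Ram(544149417, 774039)| = 2, even; anisotropic at {3, 41}.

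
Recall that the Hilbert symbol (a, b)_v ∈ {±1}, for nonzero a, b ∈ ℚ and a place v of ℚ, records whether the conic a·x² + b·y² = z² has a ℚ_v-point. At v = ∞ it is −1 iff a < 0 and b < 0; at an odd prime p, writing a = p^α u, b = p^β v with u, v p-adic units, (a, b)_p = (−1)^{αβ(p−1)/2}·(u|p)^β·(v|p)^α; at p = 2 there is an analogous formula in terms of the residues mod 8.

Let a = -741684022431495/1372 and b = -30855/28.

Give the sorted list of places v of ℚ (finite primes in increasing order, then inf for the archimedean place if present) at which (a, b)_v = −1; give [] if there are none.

[2, 7, 17, inf]

Mod squares: a ≡ -10140585, b ≡ -1785. Check v ∈ {∞, 2, 3, 5, 7, 11, 13, 17, 19, 23}.
v=13: a=13^1·(≡7), b=13^0·(≡10) mod 13; (7|13)=-1, (10|13)=+1; (−1)^{1·0·6}·(-1)^0·(+1)^1 = +1.
v=2: v_2(a)=-2, v_2(b)=-2; units ≡ 7, 7 (mod 8); ε·ε+αω+βω = 1·1+-2·0+-2·0 ≡ 1  ⇒  (a,b)_2 = -1.
v=∞: -10140585 < 0 and -1785 < 0  ⇒  (a,b)_∞ = -1.
v=17: a=17^3·(≡4), b=17^1·(≡5) mod 17; (4|17)=+1, (5|17)=-1; (−1)^{3·1·8}·(+1)^1·(-1)^3 = -1.
v=23: a=23^1·(≡20), b=23^0·(≡16) mod 23; (20|23)=-1, (16|23)=+1; (−1)^{1·0·11}·(-1)^0·(+1)^1 = +1.
v=19: a=19^1·(≡2), b=19^0·(≡17) mod 19; (2|19)=-1, (17|19)=+1; (−1)^{1·0·9}·(-1)^0·(+1)^1 = +1.
v=3: a=3^1·(≡1), b=3^1·(≡2) mod 3; (1|3)=+1, (2|3)=-1; (−1)^{1·1·1}·(+1)^1·(-1)^1 = +1.
v=5: a=5^1·(≡3), b=5^1·(≡3) mod 5; (3|5)=-1, (3|5)=-1; (−1)^{1·1·2}·(-1)^1·(-1)^1 = +1.
v=7: a=7^-3·(≡1), b=7^-1·(≡2) mod 7; (1|7)=+1, (2|7)=+1; (−1)^{-3·-1·3}·(+1)^-1·(+1)^-3 = -1.
v=11: a=11^6·(≡10), b=11^2·(≡7) mod 11; (10|11)=-1, (7|11)=-1; (−1)^{6·2·5}·(-1)^2·(-1)^6 = +1.
(-10140585, -1785 / ℚ) ramifies at {2, 7, 17, ∞}: a division algebra.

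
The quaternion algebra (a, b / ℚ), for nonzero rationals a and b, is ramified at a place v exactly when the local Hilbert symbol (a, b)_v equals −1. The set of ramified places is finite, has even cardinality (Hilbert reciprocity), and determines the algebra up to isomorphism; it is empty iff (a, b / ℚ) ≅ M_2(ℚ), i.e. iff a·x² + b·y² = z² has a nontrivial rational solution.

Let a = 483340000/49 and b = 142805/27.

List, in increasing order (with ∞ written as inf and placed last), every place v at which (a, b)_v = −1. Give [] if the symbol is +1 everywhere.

Mod squares: a ≡ 286, b ≡ 15. Check v ∈ {∞, 2, 3, 5, 7, 11, 13}.
v=11: a=11^1·(≡1), b=11^0·(≡5) mod 11; (1|11)=+1, (5|11)=+1; (−1)^{1·0·5}·(+1)^0·(+1)^1 = +1.
v=13: a=13^3·(≡4), b=13^4·(≡5) mod 13; (4|13)=+1, (5|13)=-1; (−1)^{3·4·6}·(+1)^4·(-1)^3 = -1.
v=5: a=5^4·(≡1), b=5^1·(≡3) mod 5; (1|5)=+1, (3|5)=-1; (−1)^{4·1·2}·(+1)^1·(-1)^4 = +1.
v=∞: 286 > 0 and 15 > 0  ⇒  (a,b)_∞ = +1.
v=2: v_2(a)=5, v_2(b)=0; units ≡ 7, 7 (mod 8); ε·ε+αω+βω = 1·1+5·0+0·0 ≡ 1  ⇒  (a,b)_2 = -1.
v=3: a=3^0·(≡1), b=3^-3·(≡2) mod 3; (1|3)=+1, (2|3)=-1; (−1)^{0·-3·1}·(+1)^-3·(-1)^0 = +1.
v=7: a=7^-2·(≡3), b=7^0·(≡2) mod 7; (3|7)=-1, (2|7)=+1; (−1)^{-2·0·3}·(-1)^0·(+1)^-2 = +1.
|Ram(286, 15)| = 2, even; anisotropic at {2, 13}.

[2, 13]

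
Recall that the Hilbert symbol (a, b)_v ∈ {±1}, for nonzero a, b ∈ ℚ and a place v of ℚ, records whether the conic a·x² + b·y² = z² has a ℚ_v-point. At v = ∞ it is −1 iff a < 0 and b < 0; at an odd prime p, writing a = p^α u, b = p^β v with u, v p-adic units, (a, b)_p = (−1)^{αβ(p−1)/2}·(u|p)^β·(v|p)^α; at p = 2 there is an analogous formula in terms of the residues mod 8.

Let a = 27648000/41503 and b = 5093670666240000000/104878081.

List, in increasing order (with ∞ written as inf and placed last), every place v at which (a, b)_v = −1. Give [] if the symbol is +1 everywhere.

(a, b) ≡ (210, 65) mod (ℚ^×)²; places V = {2, 3, 5, 7, 11, 13, 19, ∞}.
(a,b)_3: α=3, u≡1; β=14, v≡2 (mod 3); (1|3)=+1, (2|3)=-1; sign (−1)^0·+1^14·-1^3 = -1.
(a,b)_19: α=0, u≡16; β=-2, v≡2 (mod 19); (16|19)=+1, (2|19)=-1; sign (−1)^0·+1^-2·-1^0 = +1.
(a,b)_∞: sgn(210)=+, sgn(65)=+, so +1.
(a,b)_2: α=13, β=20; u≡1, v≡1 (mod 8); ε(u)ε(v)=0·0, αω(v)=13·0, βω(u)=20·0; sum ≡ 0  ⇒  +1.
(a,b)_11: α=-2, u≡3; β=-2, v≡7 (mod 11); (3|11)=+1, (7|11)=-1; sign (−1)^0·+1^-2·-1^-2 = +1.
(a,b)_5: α=3, u≡3; β=7, v≡2 (mod 5); (3|5)=-1, (2|5)=-1; sign (−1)^0·-1^7·-1^3 = +1.
(a,b)_13: α=0, u≡6; β=1, v≡7 (mod 13); (6|13)=-1, (7|13)=-1; sign (−1)^0·-1^1·-1^0 = -1.
(a,b)_7: α=-3, u≡1; β=-4, v≡2 (mod 7); (1|7)=+1, (2|7)=+1; sign (−1)^0·+1^-4·+1^-3 = +1.
Ram(210, 65) = {3, 13}; no ℚ_3-point on the conic.

[3, 13]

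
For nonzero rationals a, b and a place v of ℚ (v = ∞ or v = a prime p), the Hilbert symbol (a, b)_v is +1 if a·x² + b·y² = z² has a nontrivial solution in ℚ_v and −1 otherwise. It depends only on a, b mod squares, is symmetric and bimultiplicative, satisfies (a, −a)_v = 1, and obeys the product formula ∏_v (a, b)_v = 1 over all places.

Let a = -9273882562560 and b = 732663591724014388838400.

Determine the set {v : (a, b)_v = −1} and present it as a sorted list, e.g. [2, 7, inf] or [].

Mod squares: a ≡ -17765, b ≡ 51051. Check v ∈ {∞, 2, 3, 5, 7, 11, 13, 17, 19}.
v=19: a=19^1·(≡18), b=19^2·(≡4) mod 19; (18|19)=-1, (4|19)=+1; (−1)^{1·2·9}·(-1)^2·(+1)^1 = +1.
v=13: a=13^0·(≡8), b=13^1·(≡4) mod 13; (8|13)=-1, (4|13)=+1; (−1)^{0·1·6}·(-1)^1·(+1)^0 = -1.
v=2: v_2(a)=12, v_2(b)=16; units ≡ 3, 3 (mod 8); ε·ε+αω+βω = 1·1+12·1+16·1 ≡ 1  ⇒  (a,b)_2 = -1.
v=3: a=3^2·(≡1), b=3^1·(≡1) mod 3; (1|3)=+1, (1|3)=+1; (−1)^{2·1·1}·(+1)^1·(+1)^2 = +1.
v=7: a=7^2·(≡4), b=7^5·(≡3) mod 7; (4|7)=+1, (3|7)=-1; (−1)^{2·5·3}·(+1)^5·(-1)^2 = +1.
v=17: a=17^3·(≡9), b=17^5·(≡11) mod 17; (9|17)=+1, (11|17)=-1; (−1)^{3·5·8}·(+1)^5·(-1)^3 = -1.
v=11: a=11^1·(≡2), b=11^3·(≡6) mod 11; (2|11)=-1, (6|11)=-1; (−1)^{1·3·5}·(-1)^3·(-1)^1 = -1.
v=∞: -17765 < 0 and 51051 > 0  ⇒  (a,b)_∞ = +1.
v=5: a=5^1·(≡3), b=5^2·(≡1) mod 5; (3|5)=-1, (1|5)=+1; (−1)^{1·2·2}·(-1)^2·(+1)^1 = +1.
(-17765, 51051 / ℚ) ramifies at {2, 11, 13, 17}: a division algebra.

[2, 11, 13, 17]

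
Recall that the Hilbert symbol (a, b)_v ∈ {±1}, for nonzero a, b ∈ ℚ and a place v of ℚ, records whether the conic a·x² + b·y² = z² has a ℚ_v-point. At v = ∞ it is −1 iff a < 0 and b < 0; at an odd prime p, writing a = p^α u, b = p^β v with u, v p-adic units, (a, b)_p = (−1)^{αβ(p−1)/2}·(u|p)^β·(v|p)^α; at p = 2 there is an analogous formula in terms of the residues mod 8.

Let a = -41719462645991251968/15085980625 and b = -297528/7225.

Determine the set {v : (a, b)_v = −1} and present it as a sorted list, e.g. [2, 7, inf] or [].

[2, inf]

Mod squares: a ≡ -138, b ≡ -1518. Check v ∈ {∞, 2, 3, 5, 7, 11, 17, 23}.
v=17: a=17^-6·(≡8), b=17^-2·(≡5) mod 17; (8|17)=+1, (5|17)=-1; (−1)^{-6·-2·8}·(+1)^-2·(-1)^-6 = +1.
v=3: a=3^5·(≡2), b=3^1·(≡1) mod 3; (2|3)=-1, (1|3)=+1; (−1)^{5·1·1}·(-1)^1·(+1)^5 = +1.
v=∞: -138 < 0 and -1518 < 0  ⇒  (a,b)_∞ = -1.
v=23: a=23^3·(≡5), b=23^1·(≡12) mod 23; (5|23)=-1, (12|23)=+1; (−1)^{3·1·11}·(-1)^1·(+1)^3 = +1.
v=5: a=5^-4·(≡3), b=5^-2·(≡3) mod 5; (3|5)=-1, (3|5)=-1; (−1)^{-4·-2·2}·(-1)^-2·(-1)^-4 = +1.
v=7: a=7^6·(≡1), b=7^2·(≡4) mod 7; (1|7)=+1, (4|7)=+1; (−1)^{6·2·3}·(+1)^2·(+1)^6 = +1.
v=2: v_2(a)=13, v_2(b)=3; units ≡ 3, 1 (mod 8); ε·ε+αω+βω = 1·0+13·0+3·1 ≡ 1  ⇒  (a,b)_2 = -1.
v=11: a=11^4·(≡1), b=11^1·(≡5) mod 11; (1|11)=+1, (5|11)=+1; (−1)^{4·1·5}·(+1)^1·(+1)^4 = +1.
(-138, -1518 / ℚ) ramifies at {2, ∞}: a division algebra.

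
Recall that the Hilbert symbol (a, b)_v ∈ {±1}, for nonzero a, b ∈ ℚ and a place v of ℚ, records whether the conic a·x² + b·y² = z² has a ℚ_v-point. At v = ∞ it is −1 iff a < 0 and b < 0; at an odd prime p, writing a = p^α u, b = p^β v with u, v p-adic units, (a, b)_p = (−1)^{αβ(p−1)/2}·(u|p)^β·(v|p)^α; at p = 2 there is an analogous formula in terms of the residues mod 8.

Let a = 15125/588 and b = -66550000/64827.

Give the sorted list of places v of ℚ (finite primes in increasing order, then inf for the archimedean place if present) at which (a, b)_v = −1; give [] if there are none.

(a, b) ≡ (15, -165) mod (ℚ^×)²; places V = {2, 3, 5, 7, 11, ∞}.
(a,b)_5: α=3, u≡2; β=5, v≡2 (mod 5); (2|5)=-1, (2|5)=-1; sign (−1)^0·-1^5·-1^3 = +1.
(a,b)_3: α=-1, u≡2; β=-3, v≡2 (mod 3); (2|3)=-1, (2|3)=-1; sign (−1)^1·-1^-3·-1^-1 = -1.
(a,b)_∞: sgn(15)=+, sgn(-165)=−, so +1.
(a,b)_7: α=-2, u≡1; β=-4, v≡6 (mod 7); (1|7)=+1, (6|7)=-1; sign (−1)^0·+1^-4·-1^-2 = +1.
(a,b)_11: α=2, u≡3; β=3, v≡7 (mod 11); (3|11)=+1, (7|11)=-1; sign (−1)^0·+1^3·-1^2 = +1.
(a,b)_2: α=-2, β=4; u≡7, v≡3 (mod 8); ε(u)ε(v)=1·1, αω(v)=-2·1, βω(u)=4·0; sum ≡ 1  ⇒  -1.
|Ram(15, -165)| = 2, even; anisotropic at {2, 3}.

[2, 3]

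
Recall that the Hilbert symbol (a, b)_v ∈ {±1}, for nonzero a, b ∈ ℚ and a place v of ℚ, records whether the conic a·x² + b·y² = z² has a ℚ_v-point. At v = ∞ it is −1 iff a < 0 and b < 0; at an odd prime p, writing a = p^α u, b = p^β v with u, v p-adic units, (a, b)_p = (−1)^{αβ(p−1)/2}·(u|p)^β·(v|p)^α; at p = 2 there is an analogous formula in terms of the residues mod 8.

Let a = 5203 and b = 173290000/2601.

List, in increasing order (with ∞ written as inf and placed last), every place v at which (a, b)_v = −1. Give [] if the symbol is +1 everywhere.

[31, 43]

Mod squares: a ≡ 43, b ≡ 17329. Check v ∈ {∞, 2, 3, 5, 11, 13, 17, 31, 43}.
v=2: v_2(a)=0, v_2(b)=4; units ≡ 3, 1 (mod 8); ε·ε+αω+βω = 1·0+0·0+4·1 ≡ 0  ⇒  (a,b)_2 = +1.
v=3: a=3^0·(≡1), b=3^-2·(≡1) mod 3; (1|3)=+1, (1|3)=+1; (−1)^{0·-2·1}·(+1)^-2·(+1)^0 = +1.
v=∞: 43 > 0 and 17329 > 0  ⇒  (a,b)_∞ = +1.
v=17: a=17^0·(≡1), b=17^-2·(≡14) mod 17; (1|17)=+1, (14|17)=-1; (−1)^{0·-2·8}·(+1)^-2·(-1)^0 = +1.
v=11: a=11^2·(≡10), b=11^0·(≡3) mod 11; (10|11)=-1, (3|11)=+1; (−1)^{2·0·5}·(-1)^0·(+1)^2 = +1.
v=43: a=43^1·(≡35), b=43^1·(≡6) mod 43; (35|43)=+1, (6|43)=+1; (−1)^{1·1·21}·(+1)^1·(+1)^1 = -1.
v=13: a=13^0·(≡3), b=13^1·(≡8) mod 13; (3|13)=+1, (8|13)=-1; (−1)^{0·1·6}·(+1)^1·(-1)^0 = +1.
v=31: a=31^0·(≡26), b=31^1·(≡25) mod 31; (26|31)=-1, (25|31)=+1; (−1)^{0·1·15}·(-1)^1·(+1)^0 = -1.
v=5: a=5^0·(≡3), b=5^4·(≡4) mod 5; (3|5)=-1, (4|5)=+1; (−1)^{0·4·2}·(-1)^4·(+1)^0 = +1.
(43, 17329 / ℚ) ramifies at {31, 43}: a division algebra.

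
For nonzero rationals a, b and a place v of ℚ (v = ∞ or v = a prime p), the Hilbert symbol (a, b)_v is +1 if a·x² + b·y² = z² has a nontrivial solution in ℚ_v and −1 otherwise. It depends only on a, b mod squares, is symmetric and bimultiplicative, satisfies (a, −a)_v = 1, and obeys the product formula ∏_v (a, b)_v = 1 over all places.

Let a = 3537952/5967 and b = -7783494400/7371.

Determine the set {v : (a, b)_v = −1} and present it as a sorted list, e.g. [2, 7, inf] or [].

(a, b) ≡ (277134, -1729) mod (ℚ^×)²; places V = {2, 3, 5, 7, 11, 13, 17, 19, 23, ∞}.
(a,b)_13: α=-1, u≡7; β=-1, v≡9 (mod 13); (7|13)=-1, (9|13)=+1; sign (−1)^0·-1^-1·+1^-1 = -1.
(a,b)_11: α=1, u≡5; β=2, v≡5 (mod 11); (5|11)=+1, (5|11)=+1; sign (−1)^0·+1^2·+1^1 = +1.
(a,b)_2: α=5, β=8; u≡7, v≡7 (mod 8); ε(u)ε(v)=1·1, αω(v)=5·0, βω(u)=8·0; sum ≡ 1  ⇒  -1.
(a,b)_23: α=2, u≡11; β=2, v≡11 (mod 23); (11|23)=-1, (11|23)=-1; sign (−1)^0·-1^2·-1^2 = +1.
(a,b)_7: α=0, u≡4; β=-1, v≡6 (mod 7); (4|7)=+1, (6|7)=-1; sign (−1)^0·+1^-1·-1^0 = +1.
(a,b)_3: α=-3, u≡2; β=-4, v≡2 (mod 3); (2|3)=-1, (2|3)=-1; sign (−1)^0·-1^-4·-1^-3 = -1.
(a,b)_∞: sgn(277134)=+, sgn(-1729)=−, so +1.
(a,b)_17: α=-1, u≡9; β=0, v≡14 (mod 17); (9|17)=+1, (14|17)=-1; sign (−1)^0·+1^0·-1^-1 = -1.
(a,b)_5: α=0, u≡1; β=2, v≡4 (mod 5); (1|5)=+1, (4|5)=+1; sign (−1)^0·+1^2·+1^0 = +1.
(a,b)_19: α=1, u≡8; β=1, v≡6 (mod 19); (8|19)=-1, (6|19)=+1; sign (−1)^1·-1^1·+1^1 = +1.
|Ram(277134, -1729)| = 4, even; anisotropic at {2, 3, 13, 17}.

[2, 3, 13, 17]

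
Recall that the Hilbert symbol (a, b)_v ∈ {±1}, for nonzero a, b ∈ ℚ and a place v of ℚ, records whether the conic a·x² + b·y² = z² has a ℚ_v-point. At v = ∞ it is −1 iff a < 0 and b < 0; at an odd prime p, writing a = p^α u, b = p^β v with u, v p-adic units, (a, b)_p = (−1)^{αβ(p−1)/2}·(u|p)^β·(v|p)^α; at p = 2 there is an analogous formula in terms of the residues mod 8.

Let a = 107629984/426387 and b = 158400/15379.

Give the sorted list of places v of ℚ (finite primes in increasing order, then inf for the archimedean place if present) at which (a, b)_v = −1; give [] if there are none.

Mod squares: a ≡ 462, b ≡ 1001. Check v ∈ {∞, 2, 3, 5, 7, 11, 13, 19, 29}.
v=∞: 462 > 0 and 1001 > 0  ⇒  (a,b)_∞ = +1.
v=5: a=5^0·(≡2), b=5^2·(≡4) mod 5; (2|5)=-1, (4|5)=+1; (−1)^{0·2·2}·(-1)^2·(+1)^0 = +1.
v=13: a=13^-2·(≡7), b=13^-3·(≡3) mod 13; (7|13)=-1, (3|13)=+1; (−1)^{-2·-3·6}·(-1)^-3·(+1)^-2 = -1.
v=2: v_2(a)=5, v_2(b)=6; units ≡ 7, 1 (mod 8); ε·ε+αω+βω = 1·0+5·0+6·0 ≡ 0  ⇒  (a,b)_2 = +1.
v=11: a=11^3·(≡5), b=11^1·(≡1) mod 11; (5|11)=+1, (1|11)=+1; (−1)^{3·1·5}·(+1)^1·(+1)^3 = -1.
v=29: a=29^-2·(≡14), b=29^0·(≡26) mod 29; (14|29)=-1, (26|29)=-1; (−1)^{-2·0·14}·(-1)^0·(-1)^-2 = +1.
v=19: a=19^2·(≡9), b=19^0·(≡2) mod 19; (9|19)=+1, (2|19)=-1; (−1)^{2·0·9}·(+1)^0·(-1)^2 = +1.
v=7: a=7^1·(≡3), b=7^-1·(≡3) mod 7; (3|7)=-1, (3|7)=-1; (−1)^{1·-1·3}·(-1)^-1·(-1)^1 = -1.
v=3: a=3^-1·(≡1), b=3^2·(≡2) mod 3; (1|3)=+1, (2|3)=-1; (−1)^{-1·2·1}·(+1)^2·(-1)^-1 = -1.
|Ram(462, 1001)| = 4, even; anisotropic at {3, 7, 11, 13}.

[3, 7, 11, 13]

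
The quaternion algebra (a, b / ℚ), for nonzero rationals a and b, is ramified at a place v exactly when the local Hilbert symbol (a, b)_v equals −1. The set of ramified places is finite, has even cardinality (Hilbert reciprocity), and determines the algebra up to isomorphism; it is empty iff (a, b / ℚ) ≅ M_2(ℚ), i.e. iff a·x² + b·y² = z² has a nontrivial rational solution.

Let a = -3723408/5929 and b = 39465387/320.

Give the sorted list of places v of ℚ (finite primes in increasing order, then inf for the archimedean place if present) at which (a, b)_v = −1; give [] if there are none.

[2, 5]

Mod squares: a ≡ -17, b ≡ 15. Check v ∈ {∞, 2, 3, 5, 7, 11, 13, 17, 31}.
v=31: a=31^0·(≡8), b=31^2·(≡24) mod 31; (8|31)=+1, (24|31)=-1; (−1)^{0·2·15}·(+1)^2·(-1)^0 = +1.
v=7: a=7^-2·(≡2), b=7^0·(≡2) mod 7; (2|7)=+1, (2|7)=+1; (−1)^{-2·0·3}·(+1)^0·(+1)^-2 = +1.
v=13: a=13^2·(≡3), b=13^2·(≡7) mod 13; (3|13)=+1, (7|13)=-1; (−1)^{2·2·6}·(+1)^2·(-1)^2 = +1.
v=∞: -17 < 0 and 15 > 0  ⇒  (a,b)_∞ = +1.
v=17: a=17^1·(≡16), b=17^0·(≡15) mod 17; (16|17)=+1, (15|17)=+1; (−1)^{1·0·8}·(+1)^0·(+1)^1 = +1.
v=5: a=5^0·(≡3), b=5^-1·(≡3) mod 5; (3|5)=-1, (3|5)=-1; (−1)^{0·-1·2}·(-1)^-1·(-1)^0 = -1.
v=11: a=11^-2·(≡3), b=11^0·(≡5) mod 11; (3|11)=+1, (5|11)=+1; (−1)^{-2·0·5}·(+1)^0·(+1)^-2 = +1.
v=2: v_2(a)=4, v_2(b)=-6; units ≡ 7, 7 (mod 8); ε·ε+αω+βω = 1·1+4·0+-6·0 ≡ 1  ⇒  (a,b)_2 = -1.
v=3: a=3^4·(≡1), b=3^5·(≡2) mod 3; (1|3)=+1, (2|3)=-1; (−1)^{4·5·1}·(+1)^5·(-1)^4 = +1.
(-17, 15 / ℚ) ramifies at {2, 5}: a division algebra.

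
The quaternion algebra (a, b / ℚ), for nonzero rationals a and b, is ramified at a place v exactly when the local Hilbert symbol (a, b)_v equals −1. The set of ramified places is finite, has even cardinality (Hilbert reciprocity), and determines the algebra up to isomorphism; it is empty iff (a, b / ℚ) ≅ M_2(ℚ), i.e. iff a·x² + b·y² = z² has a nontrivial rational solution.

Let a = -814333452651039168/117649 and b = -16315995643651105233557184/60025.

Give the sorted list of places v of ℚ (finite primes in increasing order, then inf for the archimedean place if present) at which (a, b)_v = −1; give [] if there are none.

[17, 19, 23, inf]

Mod squares: a ≡ -23, b ≡ -871131. Check v ∈ {∞, 2, 3, 5, 7, 17, 19, 23, 29, 31}.
v=29: a=29^2·(≡28), b=29^3·(≡5) mod 29; (28|29)=+1, (5|29)=+1; (−1)^{2·3·14}·(+1)^3·(+1)^2 = +1.
v=7: a=7^-6·(≡6), b=7^-4·(≡6) mod 7; (6|7)=-1, (6|7)=-1; (−1)^{-6·-4·3}·(-1)^-4·(-1)^-6 = +1.
v=23: a=23^1·(≡7), b=23^2·(≡17) mod 23; (7|23)=-1, (17|23)=-1; (−1)^{1·2·11}·(-1)^2·(-1)^1 = -1.
v=2: v_2(a)=6, v_2(b)=6; units ≡ 1, 5 (mod 8); ε·ε+αω+βω = 0·0+6·1+6·0 ≡ 0  ⇒  (a,b)_2 = +1.
v=3: a=3^8·(≡1), b=3^9·(≡2) mod 3; (1|3)=+1, (2|3)=-1; (−1)^{8·9·1}·(+1)^9·(-1)^8 = +1.
v=∞: -23 < 0 and -871131 < 0  ⇒  (a,b)_∞ = -1.
v=31: a=31^2·(≡16), b=31^3·(≡25) mod 31; (16|31)=+1, (25|31)=+1; (−1)^{2·3·15}·(+1)^3·(+1)^2 = +1.
v=19: a=19^2·(≡14), b=19^3·(≡9) mod 19; (14|19)=-1, (9|19)=+1; (−1)^{2·3·9}·(-1)^3·(+1)^2 = -1.
v=17: a=17^2·(≡14), b=17^3·(≡14) mod 17; (14|17)=-1, (14|17)=-1; (−1)^{2·3·8}·(-1)^3·(-1)^2 = -1.
v=5: a=5^0·(≡3), b=5^-2·(≡1) mod 5; (3|5)=-1, (1|5)=+1; (−1)^{0·-2·2}·(-1)^-2·(+1)^0 = +1.
Ram(-23, -871131) = {17, 19, 23, ∞}; no ℚ_17-point on the conic.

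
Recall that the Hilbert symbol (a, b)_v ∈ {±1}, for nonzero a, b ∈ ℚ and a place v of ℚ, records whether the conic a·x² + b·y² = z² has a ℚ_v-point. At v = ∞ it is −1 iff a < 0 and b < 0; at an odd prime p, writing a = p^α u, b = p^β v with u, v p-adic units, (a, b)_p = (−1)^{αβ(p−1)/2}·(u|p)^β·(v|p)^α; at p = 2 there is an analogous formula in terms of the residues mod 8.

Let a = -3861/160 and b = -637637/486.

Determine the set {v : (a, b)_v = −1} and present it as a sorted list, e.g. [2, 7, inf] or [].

(a, b) ≡ (-4290, -462) mod (ℚ^×)²; places V = {2, 3, 5, 7, 11, 13, ∞}.
(a,b)_5: α=-1, u≡2; β=0, v≡3 (mod 5); (2|5)=-1, (3|5)=-1; sign (−1)^0·-1^0·-1^-1 = -1.
(a,b)_13: α=1, u≡7; β=2, v≡2 (mod 13); (7|13)=-1, (2|13)=-1; sign (−1)^0·-1^2·-1^1 = -1.
(a,b)_11: α=1, u≡2; β=1, v≡7 (mod 11); (2|11)=-1, (7|11)=-1; sign (−1)^1·-1^1·-1^1 = -1.
(a,b)_∞: sgn(-4290)=−, sgn(-462)=−, so -1.
(a,b)_7: α=0, u≡4; β=3, v≡1 (mod 7); (4|7)=+1, (1|7)=+1; sign (−1)^0·+1^3·+1^0 = +1.
(a,b)_3: α=3, u≡1; β=-5, v≡2 (mod 3); (1|3)=+1, (2|3)=-1; sign (−1)^1·+1^-5·-1^3 = +1.
(a,b)_2: α=-5, β=-1; u≡7, v≡1 (mod 8); ε(u)ε(v)=1·0, αω(v)=-5·0, βω(u)=-1·0; sum ≡ 0  ⇒  +1.
(-4290, -462 / ℚ) ramifies at {5, 11, 13, ∞}: a division algebra.

[5, 11, 13, inf]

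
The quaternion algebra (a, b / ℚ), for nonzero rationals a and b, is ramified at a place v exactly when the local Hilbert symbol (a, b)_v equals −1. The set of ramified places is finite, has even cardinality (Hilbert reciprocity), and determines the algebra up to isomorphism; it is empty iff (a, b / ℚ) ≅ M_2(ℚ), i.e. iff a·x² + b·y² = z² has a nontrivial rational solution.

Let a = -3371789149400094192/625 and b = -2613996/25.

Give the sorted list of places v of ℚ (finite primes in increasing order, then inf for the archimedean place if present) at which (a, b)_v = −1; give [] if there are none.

(a, b) ≡ (-2686607, -72611) mod (ℚ^×)²; places V = {2, 3, 5, 7, 11, 23, 37, 41, ∞}.
(a,b)_2: α=4, β=2; u≡1, v≡5 (mod 8); ε(u)ε(v)=0·0, αω(v)=4·1, βω(u)=2·0; sum ≡ 0  ⇒  +1.
(a,b)_5: α=-4, u≡3; β=-2, v≡4 (mod 5); (3|5)=-1, (4|5)=+1; sign (−1)^0·-1^-2·+1^-4 = +1.
(a,b)_3: α=6, u≡1; β=2, v≡1 (mod 3); (1|3)=+1, (1|3)=+1; sign (−1)^0·+1^2·+1^6 = +1.
(a,b)_11: α=3, u≡6; β=1, v≡10 (mod 11); (6|11)=-1, (10|11)=-1; sign (−1)^1·-1^1·-1^3 = -1.
(a,b)_∞: sgn(-2686607)=−, sgn(-72611)=−, so -1.
(a,b)_23: α=3, u≡3; β=1, v≡7 (mod 23); (3|23)=+1, (7|23)=-1; sign (−1)^1·+1^1·-1^3 = +1.
(a,b)_7: α=1, u≡2; β=1, v≡2 (mod 7); (2|7)=+1, (2|7)=+1; sign (−1)^1·+1^1·+1^1 = -1.
(a,b)_41: α=3, u≡20; β=1, v≡18 (mod 41); (20|41)=+1, (18|41)=+1; sign (−1)^0·+1^1·+1^3 = +1.
(a,b)_37: α=1, u≡17; β=0, v≡14 (mod 37); (17|37)=-1, (14|37)=-1; sign (−1)^0·-1^0·-1^1 = -1.
Ram(-2686607, -72611) = {7, 11, 37, ∞}; no ℚ_7-point on the conic.

[7, 11, 37, inf]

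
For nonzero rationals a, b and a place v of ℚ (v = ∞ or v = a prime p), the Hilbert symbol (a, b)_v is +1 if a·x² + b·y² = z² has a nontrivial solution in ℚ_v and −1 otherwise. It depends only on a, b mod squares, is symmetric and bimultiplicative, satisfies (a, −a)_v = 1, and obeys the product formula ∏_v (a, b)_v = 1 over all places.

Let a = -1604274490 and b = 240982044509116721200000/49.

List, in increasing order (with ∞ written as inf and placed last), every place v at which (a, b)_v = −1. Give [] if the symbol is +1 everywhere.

Mod squares: a ≡ -1604274490, b ≡ 11470. Check v ∈ {∞, 2, 5, 7, 13, 29, 31, 37, 53}.
v=5: a=5^1·(≡2), b=5^5·(≡1) mod 5; (2|5)=-1, (1|5)=+1; (−1)^{1·5·2}·(-1)^5·(+1)^1 = -1.
v=37: a=37^1·(≡13), b=37^3·(≡15) mod 37; (13|37)=-1, (15|37)=-1; (−1)^{1·3·18}·(-1)^3·(-1)^1 = +1.
v=7: a=7^1·(≡2), b=7^-2·(≡2) mod 7; (2|7)=+1, (2|7)=+1; (−1)^{1·-2·3}·(+1)^-2·(+1)^1 = +1.
v=13: a=13^1·(≡7), b=13^2·(≡4) mod 13; (7|13)=-1, (4|13)=+1; (−1)^{1·2·6}·(-1)^2·(+1)^1 = +1.
v=∞: -1604274490 < 0 and 11470 > 0  ⇒  (a,b)_∞ = +1.
v=29: a=29^1·(≡10), b=29^2·(≡21) mod 29; (10|29)=-1, (21|29)=-1; (−1)^{1·2·14}·(-1)^2·(-1)^1 = -1.
v=31: a=31^1·(≡21), b=31^3·(≡3) mod 31; (21|31)=-1, (3|31)=-1; (−1)^{1·3·15}·(-1)^3·(-1)^1 = -1.
v=53: a=53^1·(≡30), b=53^2·(≡33) mod 53; (30|53)=-1, (33|53)=-1; (−1)^{1·2·26}·(-1)^2·(-1)^1 = -1.
v=2: v_2(a)=1, v_2(b)=7; units ≡ 3, 7 (mod 8); ε·ε+αω+βω = 1·1+1·0+7·1 ≡ 0  ⇒  (a,b)_2 = +1.
(-1604274490, 11470 / ℚ) ramifies at {5, 29, 31, 53}: a division algebra.

[5, 29, 31, 53]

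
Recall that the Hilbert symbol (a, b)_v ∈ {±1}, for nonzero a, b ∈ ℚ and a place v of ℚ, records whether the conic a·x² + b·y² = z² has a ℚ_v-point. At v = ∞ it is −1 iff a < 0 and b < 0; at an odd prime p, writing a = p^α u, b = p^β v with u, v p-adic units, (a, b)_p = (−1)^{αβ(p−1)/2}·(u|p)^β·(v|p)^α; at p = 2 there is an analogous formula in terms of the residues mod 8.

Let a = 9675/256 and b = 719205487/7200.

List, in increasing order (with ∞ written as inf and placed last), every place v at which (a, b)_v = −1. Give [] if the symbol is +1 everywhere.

(a, b) ≡ (43, 242606) mod (ℚ^×)²; places V = {2, 3, 5, 7, 11, 13, 31, 43, ∞}.
(a,b)_7: α=0, u≡2; β=3, v≡2 (mod 7); (2|7)=+1, (2|7)=+1; sign (−1)^0·+1^3·+1^0 = +1.
(a,b)_2: α=-8, β=-5; u≡3, v≡7 (mod 8); ε(u)ε(v)=1·1, αω(v)=-8·0, βω(u)=-5·1; sum ≡ 0  ⇒  +1.
(a,b)_31: α=0, u≡12; β=1, v≡7 (mod 31); (12|31)=-1, (7|31)=+1; sign (−1)^0·-1^1·+1^0 = -1.
(a,b)_11: α=0, u≡2; β=2, v≡5 (mod 11); (2|11)=-1, (5|11)=+1; sign (−1)^0·-1^2·+1^0 = +1.
(a,b)_3: α=2, u≡1; β=-2, v≡2 (mod 3); (1|3)=+1, (2|3)=-1; sign (−1)^0·+1^-2·-1^2 = +1.
(a,b)_∞: sgn(43)=+, sgn(242606)=+, so +1.
(a,b)_43: α=1, u≡38; β=1, v≡9 (mod 43); (38|43)=+1, (9|43)=+1; sign (−1)^1·+1^1·+1^1 = -1.
(a,b)_13: α=0, u≡9; β=1, v≡8 (mod 13); (9|13)=+1, (8|13)=-1; sign (−1)^0·+1^1·-1^0 = +1.
(a,b)_5: α=2, u≡2; β=-2, v≡4 (mod 5); (2|5)=-1, (4|5)=+1; sign (−1)^0·-1^-2·+1^2 = +1.
|Ram(43, 242606)| = 2, even; anisotropic at {31, 43}.

[31, 43]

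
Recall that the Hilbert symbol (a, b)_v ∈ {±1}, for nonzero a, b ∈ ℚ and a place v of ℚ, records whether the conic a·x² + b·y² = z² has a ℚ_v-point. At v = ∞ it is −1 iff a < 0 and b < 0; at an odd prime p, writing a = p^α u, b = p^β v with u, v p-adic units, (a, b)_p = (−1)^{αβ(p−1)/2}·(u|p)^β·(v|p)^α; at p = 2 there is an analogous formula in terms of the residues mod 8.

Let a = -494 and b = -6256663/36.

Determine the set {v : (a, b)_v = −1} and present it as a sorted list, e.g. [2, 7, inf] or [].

Mod squares: a ≡ -494, b ≡ -127687. Check v ∈ {∞, 2, 3, 7, 13, 17, 19, 29, 37}.
v=3: a=3^0·(≡1), b=3^-2·(≡2) mod 3; (1|3)=+1, (2|3)=-1; (−1)^{0·-2·1}·(+1)^-2·(-1)^0 = +1.
v=17: a=17^0·(≡16), b=17^1·(≡14) mod 17; (16|17)=+1, (14|17)=-1; (−1)^{0·1·8}·(+1)^1·(-1)^0 = +1.
v=∞: -494 < 0 and -127687 < 0  ⇒  (a,b)_∞ = -1.
v=13: a=13^1·(≡1), b=13^0·(≡12) mod 13; (1|13)=+1, (12|13)=+1; (−1)^{1·0·6}·(+1)^0·(+1)^1 = +1.
v=29: a=29^0·(≡28), b=29^1·(≡6) mod 29; (28|29)=+1, (6|29)=+1; (−1)^{0·1·14}·(+1)^1·(+1)^0 = +1.
v=2: v_2(a)=1, v_2(b)=-2; units ≡ 1, 1 (mod 8); ε·ε+αω+βω = 0·0+1·0+-2·0 ≡ 0  ⇒  (a,b)_2 = +1.
v=19: a=19^1·(≡12), b=19^0·(≡10) mod 19; (12|19)=-1, (10|19)=-1; (−1)^{1·0·9}·(-1)^0·(-1)^1 = -1.
v=37: a=37^0·(≡24), b=37^1·(≡9) mod 37; (24|37)=-1, (9|37)=+1; (−1)^{0·1·18}·(-1)^1·(+1)^0 = -1.
v=7: a=7^0·(≡3), b=7^3·(≡1) mod 7; (3|7)=-1, (1|7)=+1; (−1)^{0·3·3}·(-1)^3·(+1)^0 = -1.
(-494, -127687 / ℚ) ramifies at {7, 19, 37, ∞}: a division algebra.

[7, 19, 37, inf]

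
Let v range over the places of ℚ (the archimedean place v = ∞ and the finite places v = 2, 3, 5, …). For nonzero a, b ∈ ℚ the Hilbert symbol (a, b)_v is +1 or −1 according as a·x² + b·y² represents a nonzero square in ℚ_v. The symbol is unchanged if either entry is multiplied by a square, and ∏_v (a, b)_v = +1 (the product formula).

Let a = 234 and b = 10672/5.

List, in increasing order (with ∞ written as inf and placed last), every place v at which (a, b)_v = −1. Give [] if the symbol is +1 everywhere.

[13, 29]

(a, b) ≡ (26, 3335) mod (ℚ^×)²; places V = {2, 3, 5, 13, 23, 29, ∞}.
(a,b)_29: α=0, u≡2; β=1, v≡4 (mod 29); (2|29)=-1, (4|29)=+1; sign (−1)^0·-1^1·+1^0 = -1.
(a,b)_∞: sgn(26)=+, sgn(3335)=+, so +1.
(a,b)_23: α=0, u≡4; β=1, v≡10 (mod 23); (4|23)=+1, (10|23)=-1; sign (−1)^0·+1^1·-1^0 = +1.
(a,b)_13: α=1, u≡5; β=0, v≡5 (mod 13); (5|13)=-1, (5|13)=-1; sign (−1)^0·-1^0·-1^1 = -1.
(a,b)_2: α=1, β=4; u≡5, v≡7 (mod 8); ε(u)ε(v)=0·1, αω(v)=1·0, βω(u)=4·1; sum ≡ 0  ⇒  +1.
(a,b)_3: α=2, u≡2; β=0, v≡2 (mod 3); (2|3)=-1, (2|3)=-1; sign (−1)^0·-1^0·-1^2 = +1.
(a,b)_5: α=0, u≡4; β=-1, v≡2 (mod 5); (4|5)=+1, (2|5)=-1; sign (−1)^0·+1^-1·-1^0 = +1.
(26, 3335 / ℚ) ramifies at {13, 29}: a division algebra.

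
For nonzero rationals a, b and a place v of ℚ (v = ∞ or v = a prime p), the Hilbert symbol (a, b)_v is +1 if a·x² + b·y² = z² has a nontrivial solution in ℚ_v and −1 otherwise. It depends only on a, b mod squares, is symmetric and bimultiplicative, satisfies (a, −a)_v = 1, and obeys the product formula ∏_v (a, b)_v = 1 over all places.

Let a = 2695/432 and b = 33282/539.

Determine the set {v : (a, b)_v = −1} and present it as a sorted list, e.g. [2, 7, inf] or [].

Mod squares: a ≡ 165, b ≡ 22. Check v ∈ {∞, 2, 3, 5, 7, 11, 43}.
v=7: a=7^2·(≡4), b=7^-2·(≡1) mod 7; (4|7)=+1, (1|7)=+1; (−1)^{2·-2·3}·(+1)^-2·(+1)^2 = +1.
v=5: a=5^1·(≡2), b=5^0·(≡3) mod 5; (2|5)=-1, (3|5)=-1; (−1)^{1·0·2}·(-1)^0·(-1)^1 = -1.
v=43: a=43^0·(≡36), b=43^2·(≡12) mod 43; (36|43)=+1, (12|43)=-1; (−1)^{0·2·21}·(+1)^2·(-1)^0 = +1.
v=∞: 165 > 0 and 22 > 0  ⇒  (a,b)_∞ = +1.
v=11: a=11^1·(≡1), b=11^-1·(≡8) mod 11; (1|11)=+1, (8|11)=-1; (−1)^{1·-1·5}·(+1)^-1·(-1)^1 = +1.
v=3: a=3^-3·(≡1), b=3^2·(≡1) mod 3; (1|3)=+1, (1|3)=+1; (−1)^{-3·2·1}·(+1)^2·(+1)^-3 = +1.
v=2: v_2(a)=-4, v_2(b)=1; units ≡ 5, 3 (mod 8); ε·ε+αω+βω = 0·1+-4·1+1·1 ≡ 1  ⇒  (a,b)_2 = -1.
|Ram(165, 22)| = 2, even; anisotropic at {2, 5}.

[2, 5]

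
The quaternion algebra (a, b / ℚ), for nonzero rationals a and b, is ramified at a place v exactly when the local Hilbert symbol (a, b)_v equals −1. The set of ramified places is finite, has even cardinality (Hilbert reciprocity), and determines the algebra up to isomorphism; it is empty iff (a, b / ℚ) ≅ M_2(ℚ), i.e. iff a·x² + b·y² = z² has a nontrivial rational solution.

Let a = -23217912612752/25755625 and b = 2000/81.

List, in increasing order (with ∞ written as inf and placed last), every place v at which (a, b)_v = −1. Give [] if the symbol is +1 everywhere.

(a, b) ≡ (-342953, 5) mod (ℚ^×)²; places V = {2, 3, 5, 7, 11, 13, 17, 23, 29, 31, 37, ∞}.
(a,b)_31: α=1, u≡16; β=0, v≡9 (mod 31); (16|31)=+1, (9|31)=+1; sign (−1)^0·+1^0·+1^1 = +1.
(a,b)_3: α=0, u≡1; β=-4, v≡2 (mod 3); (1|3)=+1, (2|3)=-1; sign (−1)^0·+1^-4·-1^0 = +1.
(a,b)_11: α=4, u≡4; β=0, v≡5 (mod 11); (4|11)=+1, (5|11)=+1; sign (−1)^0·+1^0·+1^4 = +1.
(a,b)_29: α=-2, u≡6; β=0, v≡5 (mod 29); (6|29)=+1, (5|29)=+1; sign (−1)^0·+1^0·+1^-2 = +1.
(a,b)_23: α=1, u≡9; β=0, v≡21 (mod 23); (9|23)=+1, (21|23)=-1; sign (−1)^0·+1^0·-1^1 = -1.
(a,b)_17: α=2, u≡5; β=0, v≡10 (mod 17); (5|17)=-1, (10|17)=-1; sign (−1)^0·-1^0·-1^2 = +1.
(a,b)_37: α=1, u≡24; β=0, v≡32 (mod 37); (24|37)=-1, (32|37)=-1; sign (−1)^0·-1^0·-1^1 = -1.
(a,b)_∞: sgn(-342953)=−, sgn(5)=+, so +1.
(a,b)_5: α=-4, u≡2; β=3, v≡1 (mod 5); (2|5)=-1, (1|5)=+1; sign (−1)^0·-1^3·+1^-4 = -1.
(a,b)_13: α=1, u≡4; β=0, v≡8 (mod 13); (4|13)=+1, (8|13)=-1; sign (−1)^0·+1^0·-1^1 = -1.
(a,b)_2: α=4, β=4; u≡7, v≡5 (mod 8); ε(u)ε(v)=1·0, αω(v)=4·1, βω(u)=4·0; sum ≡ 0  ⇒  +1.
(a,b)_7: α=-2, u≡5; β=0, v≡3 (mod 7); (5|7)=-1, (3|7)=-1; sign (−1)^0·-1^0·-1^-2 = +1.
(-342953, 5 / ℚ) ramifies at {5, 13, 23, 37}: a division algebra.

[5, 13, 23, 37]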